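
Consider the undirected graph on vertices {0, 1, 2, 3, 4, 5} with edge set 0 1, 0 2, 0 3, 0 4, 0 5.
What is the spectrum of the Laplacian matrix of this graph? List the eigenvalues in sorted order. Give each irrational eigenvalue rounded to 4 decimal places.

Reading degrees in the order [0, 1, 2, 3, 4, 5] gives [5, 1, 1, 1, 1, 1]; set D = diag(5, 1, 1, 1, 1, 1) and form L = D - A. L is symmetric positive semidefinite, so every eigenvalue is real and nonnegative. The single zero eigenvalue shows the graph is connected. The eigenvalues sum to 10, which equals trace(L) = 2|E|.

[0, 1, 1, 1, 1, 6]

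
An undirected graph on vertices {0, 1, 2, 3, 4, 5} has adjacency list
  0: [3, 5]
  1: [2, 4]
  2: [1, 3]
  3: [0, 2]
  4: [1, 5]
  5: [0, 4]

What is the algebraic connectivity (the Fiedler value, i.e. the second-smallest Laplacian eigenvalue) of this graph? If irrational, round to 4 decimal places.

1

With the vertex order [0, 1, 2, 3, 4, 5], the degrees are [2, 2, 2, 2, 2, 2], giving D = diag(2, 2, 2, 2, 2, 2) and L = D - A. The sorted Laplacian eigenvalues are [0, 1, 1, 3, 3, 4]; the algebraic connectivity is the second entry, 1. The largest eigenvalue, 4, is at most the vertex count 6. There is one zero in the spectrum, matching the 1 component.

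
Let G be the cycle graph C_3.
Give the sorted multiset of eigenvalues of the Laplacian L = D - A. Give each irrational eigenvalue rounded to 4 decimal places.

[0, 3, 3]

The graph has 3 vertices and degree multiset [2, 2, 2]; D is the diagonal matrix of degrees and L = D - A. Diagonalising L (or applying a numerical eigensolver to the 3x3 matrix) gives the spectrum above. The single zero eigenvalue shows the graph is connected.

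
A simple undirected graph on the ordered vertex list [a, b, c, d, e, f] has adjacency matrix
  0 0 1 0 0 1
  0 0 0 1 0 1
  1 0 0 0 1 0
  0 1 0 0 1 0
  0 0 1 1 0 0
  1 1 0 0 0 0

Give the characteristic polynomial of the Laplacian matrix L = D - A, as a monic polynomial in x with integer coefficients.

x^6 - 12x^5 + 54x^4 - 112x^3 + 105x^2 - 36x

Reading degrees in the order [a, b, c, d, e, f] gives [2, 2, 2, 2, 2, 2]; set D = diag(2, 2, 2, 2, 2, 2) and form L = D - A. Computing det(xI - L) by cofactor expansion (or equivalently via sum-over-permutations) gives x^6 - 12x^5 + 54x^4 - 112x^3 + 105x^2 - 36x. Since p(0) = det(-L) = 0, x divides p(x).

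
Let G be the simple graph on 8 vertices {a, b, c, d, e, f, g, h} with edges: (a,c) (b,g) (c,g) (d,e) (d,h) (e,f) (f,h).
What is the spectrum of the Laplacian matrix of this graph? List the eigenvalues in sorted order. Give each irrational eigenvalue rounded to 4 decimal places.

Each diagonal entry of L is the vertex degree and each off-diagonal entry is -1 where an edge is present, 0 otherwise; in the order [a, b, c, d, e, f, g, h] the diagonal is [1, 1, 2, 2, 2, 2, 2, 2]. The multiplicity of 0 as a Laplacian eigenvalue equals the number of connected components. The 2 zero eigenvalues correspond to the 2 connected components. There are 2 zeros in the spectrum, matching the 2 components. The eigenvalues sum to 14, which equals trace(L) = 2|E|.

[0, 0, 0.5858, 2, 2, 2, 3.4142, 4]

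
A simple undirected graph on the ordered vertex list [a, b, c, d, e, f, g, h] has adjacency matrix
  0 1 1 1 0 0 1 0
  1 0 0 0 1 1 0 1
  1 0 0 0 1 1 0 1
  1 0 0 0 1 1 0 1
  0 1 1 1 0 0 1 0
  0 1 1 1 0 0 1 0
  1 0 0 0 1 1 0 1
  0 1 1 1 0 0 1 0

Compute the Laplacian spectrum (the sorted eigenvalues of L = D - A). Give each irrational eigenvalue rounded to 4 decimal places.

Each diagonal entry of L is the vertex degree and each off-diagonal entry is -1 where an edge is present, 0 otherwise; in the order [a, b, c, d, e, f, g, h] the diagonal is [4, 4, 4, 4, 4, 4, 4, 4]. The multiplicity of 0 as a Laplacian eigenvalue equals the number of connected components. By the matrix-tree theorem the graph has (1/8) * product of the nonzero eigenvalues = 4096 spanning trees.

[0, 4, 4, 4, 4, 4, 4, 8]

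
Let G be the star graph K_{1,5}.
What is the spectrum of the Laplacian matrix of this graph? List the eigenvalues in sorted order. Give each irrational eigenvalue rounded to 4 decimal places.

The graph has 6 vertices and degree multiset [5, 1, 1, 1, 1, 1]; D is the diagonal matrix of degrees and L = D - A. Since every row of L sums to 0, the all-ones vector is in the kernel and 0 is an eigenvalue. The single zero eigenvalue shows the graph is connected. By the matrix-tree theorem the graph has (1/6) * product of the nonzero eigenvalues = 1 spanning tree. The eigenvalues sum to 10, which equals trace(L) = 2|E|.

[0, 1, 1, 1, 1, 6]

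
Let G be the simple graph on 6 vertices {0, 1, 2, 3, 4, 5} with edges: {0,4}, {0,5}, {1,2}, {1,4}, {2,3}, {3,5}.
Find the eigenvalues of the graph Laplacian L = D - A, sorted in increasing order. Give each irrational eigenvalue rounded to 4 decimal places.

[0, 1, 1, 3, 3, 4]

Each diagonal entry of L is the vertex degree and each off-diagonal entry is -1 where an edge is present, 0 otherwise; in the order [0, 1, 2, 3, 4, 5] the diagonal is [2, 2, 2, 2, 2, 2]. L is symmetric positive semidefinite, so every eigenvalue is real and nonnegative. The single zero eigenvalue shows the graph is connected. By the matrix-tree theorem the graph has (1/6) * product of the nonzero eigenvalues = 6 spanning trees. The eigenvalues sum to 12, which equals trace(L) = 2|E|.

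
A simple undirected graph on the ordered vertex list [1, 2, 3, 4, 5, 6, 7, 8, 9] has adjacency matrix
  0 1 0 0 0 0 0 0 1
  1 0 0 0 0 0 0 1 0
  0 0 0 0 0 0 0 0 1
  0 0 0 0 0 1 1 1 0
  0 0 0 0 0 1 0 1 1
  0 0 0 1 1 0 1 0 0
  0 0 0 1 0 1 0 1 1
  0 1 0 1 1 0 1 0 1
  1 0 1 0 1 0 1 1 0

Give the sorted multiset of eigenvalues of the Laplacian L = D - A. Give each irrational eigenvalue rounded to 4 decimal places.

[0, 0.8660, 1.0103, 2.6145, 2.7936, 3.5742, 4.3392, 6.2634, 6.5387]

Reading degrees in the order [1, 2, 3, 4, 5, 6, 7, 8, 9] gives [2, 2, 1, 3, 3, 3, 4, 5, 5]; set D = diag(2, 2, 1, 3, 3, 3, 4, 5, 5) and form L = D - A. Since every row of L sums to 0, the all-ones vector is in the kernel and 0 is an eigenvalue. The largest eigenvalue, 6.5387, is at most the vertex count 9. The eigenvalues sum to 28, which equals trace(L) = 2|E|.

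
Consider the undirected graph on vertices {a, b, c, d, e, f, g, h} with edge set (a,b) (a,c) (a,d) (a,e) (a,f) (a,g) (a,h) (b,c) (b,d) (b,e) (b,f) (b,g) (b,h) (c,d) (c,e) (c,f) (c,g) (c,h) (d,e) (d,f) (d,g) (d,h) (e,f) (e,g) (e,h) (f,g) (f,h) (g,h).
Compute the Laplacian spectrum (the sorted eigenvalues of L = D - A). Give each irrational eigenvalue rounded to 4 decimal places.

With the vertex order [a, b, c, d, e, f, g, h], the degrees are [7, 7, 7, 7, 7, 7, 7, 7], giving D = diag(7, 7, 7, 7, 7, 7, 7, 7) and L = D - A. Diagonalising L (or applying a numerical eigensolver to the 8x8 matrix) gives the spectrum above. The largest eigenvalue, 8, is at most the vertex count 8.

[0, 8, 8, 8, 8, 8, 8, 8]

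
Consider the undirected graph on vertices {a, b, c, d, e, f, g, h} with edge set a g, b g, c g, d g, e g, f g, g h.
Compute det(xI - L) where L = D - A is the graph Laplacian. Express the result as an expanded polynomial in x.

x^8 - 14x^7 + 63x^6 - 140x^5 + 175x^4 - 126x^3 + 49x^2 - 8x

Each diagonal entry of L is the vertex degree and each off-diagonal entry is -1 where an edge is present, 0 otherwise; in the order [a, b, c, d, e, f, g, h] the diagonal is [1, 1, 1, 1, 1, 1, 7, 1]. L has integer entries, so p(x) = det(xI - L) has integer coefficients. Expanding the determinant yields x^8 - 14x^7 + 63x^6 - 140x^5 + 175x^4 - 126x^3 + 49x^2 - 8x. Since p(0) = det(-L) = 0, x divides p(x). By the matrix-tree theorem the graph has (1/8) * product of the nonzero eigenvalues = 1 spanning tree.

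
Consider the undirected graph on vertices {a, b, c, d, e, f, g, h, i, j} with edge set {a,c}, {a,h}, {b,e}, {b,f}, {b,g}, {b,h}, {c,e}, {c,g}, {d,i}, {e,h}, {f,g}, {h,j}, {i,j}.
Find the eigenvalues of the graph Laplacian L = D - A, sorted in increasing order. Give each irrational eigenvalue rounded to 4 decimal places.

With the vertex order [a, b, c, d, e, f, g, h, i, j], the degrees are [2, 4, 3, 1, 3, 2, 3, 4, 2, 2], giving D = diag(2, 4, 3, 1, 3, 2, 3, 4, 2, 2) and L = D - A. L is symmetric positive semidefinite, so every eigenvalue is real and nonnegative. The single zero eigenvalue shows the graph is connected.

[0, 0.2325, 1.1262, 1.4733, 2.3524, 2.7272, 3.2599, 3.9111, 5.3668, 5.5506]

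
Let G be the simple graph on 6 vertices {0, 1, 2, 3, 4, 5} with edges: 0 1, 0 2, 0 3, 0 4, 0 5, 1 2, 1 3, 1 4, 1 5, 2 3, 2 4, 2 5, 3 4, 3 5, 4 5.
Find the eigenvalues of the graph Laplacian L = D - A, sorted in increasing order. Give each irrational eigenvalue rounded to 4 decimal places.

[0, 6, 6, 6, 6, 6]

With the vertex order [0, 1, 2, 3, 4, 5], the degrees are [5, 5, 5, 5, 5, 5], giving D = diag(5, 5, 5, 5, 5, 5) and L = D - A. Diagonalising L (or applying a numerical eigensolver to the 6x6 matrix) gives the spectrum above. The single zero eigenvalue shows the graph is connected. By the matrix-tree theorem the graph has (1/6) * product of the nonzero eigenvalues = 1296 spanning trees.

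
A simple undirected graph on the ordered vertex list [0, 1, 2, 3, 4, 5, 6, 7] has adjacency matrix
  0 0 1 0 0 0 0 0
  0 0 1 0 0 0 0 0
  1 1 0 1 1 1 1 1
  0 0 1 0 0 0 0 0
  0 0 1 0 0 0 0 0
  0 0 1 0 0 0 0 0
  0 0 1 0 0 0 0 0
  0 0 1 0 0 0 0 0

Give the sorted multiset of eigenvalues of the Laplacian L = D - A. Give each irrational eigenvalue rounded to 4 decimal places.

[0, 1, 1, 1, 1, 1, 1, 8]

With the vertex order [0, 1, 2, 3, 4, 5, 6, 7], the degrees are [1, 1, 7, 1, 1, 1, 1, 1], giving D = diag(1, 1, 7, 1, 1, 1, 1, 1) and L = D - A. L is symmetric positive semidefinite, so every eigenvalue is real and nonnegative. The single zero eigenvalue shows the graph is connected. There is one zero in the spectrum, matching the 1 component.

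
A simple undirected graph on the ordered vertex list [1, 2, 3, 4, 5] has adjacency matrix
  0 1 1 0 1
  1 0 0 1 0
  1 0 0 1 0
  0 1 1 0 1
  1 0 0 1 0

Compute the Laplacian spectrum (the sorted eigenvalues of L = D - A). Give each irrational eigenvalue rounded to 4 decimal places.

[0, 2, 2, 3, 5]

With the vertex order [1, 2, 3, 4, 5], the degrees are [3, 2, 2, 3, 2], giving D = diag(3, 2, 2, 3, 2) and L = D - A. The multiplicity of 0 as a Laplacian eigenvalue equals the number of connected components.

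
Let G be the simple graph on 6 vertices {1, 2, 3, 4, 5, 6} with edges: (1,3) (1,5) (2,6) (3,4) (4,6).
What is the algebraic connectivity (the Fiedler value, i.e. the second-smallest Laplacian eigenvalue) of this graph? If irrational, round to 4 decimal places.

Each diagonal entry of L is the vertex degree and each off-diagonal entry is -1 where an edge is present, 0 otherwise; in the order [1, 2, 3, 4, 5, 6] the diagonal is [2, 1, 2, 2, 1, 2]. Computing the eigenvalues of L and sorting gives [0, 0.2679, 1, 2, 3, 3.7321]. The Fiedler value lambda_2 = 0.2679 is strictly positive, so the graph is connected. By the matrix-tree theorem the graph has (1/6) * product of the nonzero eigenvalues = 1 spanning tree.

0.2679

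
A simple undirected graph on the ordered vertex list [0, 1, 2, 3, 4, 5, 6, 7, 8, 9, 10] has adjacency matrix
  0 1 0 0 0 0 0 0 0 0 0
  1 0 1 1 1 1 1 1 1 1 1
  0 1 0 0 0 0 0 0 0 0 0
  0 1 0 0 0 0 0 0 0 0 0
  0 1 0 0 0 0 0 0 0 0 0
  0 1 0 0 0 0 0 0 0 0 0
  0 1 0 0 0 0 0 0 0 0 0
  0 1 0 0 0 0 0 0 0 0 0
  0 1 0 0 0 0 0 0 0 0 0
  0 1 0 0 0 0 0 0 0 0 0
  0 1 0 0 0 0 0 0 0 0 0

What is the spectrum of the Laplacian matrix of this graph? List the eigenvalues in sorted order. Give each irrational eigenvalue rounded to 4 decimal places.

Each diagonal entry of L is the vertex degree and each off-diagonal entry is -1 where an edge is present, 0 otherwise; in the order [0, 1, 2, 3, 4, 5, 6, 7, 8, 9, 10] the diagonal is [1, 10, 1, 1, 1, 1, 1, 1, 1, 1, 1]. The multiplicity of 0 as a Laplacian eigenvalue equals the number of connected components. The eigenvalues sum to 20, which equals trace(L) = 2|E|.

[0, 1, 1, 1, 1, 1, 1, 1, 1, 1, 11]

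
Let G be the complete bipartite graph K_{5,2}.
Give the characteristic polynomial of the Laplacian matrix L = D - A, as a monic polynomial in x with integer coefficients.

The graph has 7 vertices and degree multiset [5, 5, 2, 2, 2, 2, 2]; D is the diagonal matrix of degrees and L = D - A. Computing det(xI - L) by cofactor expansion (or equivalently via sum-over-permutations) gives x^7 - 20x^6 + 155x^5 - 600x^4 + 1240x^3 - 1312x^2 + 560x. The constant term is 0 because L is singular (the all-ones vector lies in its kernel). The largest eigenvalue, 7, is at most the vertex count 7.

x^7 - 20x^6 + 155x^5 - 600x^4 + 1240x^3 - 1312x^2 + 560x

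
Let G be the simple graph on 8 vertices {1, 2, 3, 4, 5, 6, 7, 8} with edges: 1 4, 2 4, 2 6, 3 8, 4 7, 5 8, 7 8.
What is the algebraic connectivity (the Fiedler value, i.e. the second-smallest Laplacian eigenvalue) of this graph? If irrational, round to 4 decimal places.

With the vertex order [1, 2, 3, 4, 5, 6, 7, 8], the degrees are [1, 2, 1, 3, 1, 1, 2, 3], giving D = diag(1, 2, 1, 3, 1, 1, 2, 3) and L = D - A. Computing the eigenvalues of L and sorting gives [0, 0.2137, 0.6177, 1, 1.4977, 2.3537, 3.8408, 4.4763]. The Fiedler value lambda_2 = 0.2137 is strictly positive, so the graph is connected. The largest eigenvalue, 4.4763, is at most the vertex count 8.

0.2137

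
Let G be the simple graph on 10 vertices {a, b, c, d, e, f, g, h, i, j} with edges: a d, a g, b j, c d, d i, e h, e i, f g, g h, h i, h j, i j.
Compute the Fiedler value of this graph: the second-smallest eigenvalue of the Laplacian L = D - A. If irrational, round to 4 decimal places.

Each diagonal entry of L is the vertex degree and each off-diagonal entry is -1 where an edge is present, 0 otherwise; in the order [a, b, c, d, e, f, g, h, i, j] the diagonal is [2, 1, 1, 3, 2, 1, 3, 4, 4, 3]. Computing the eigenvalues of L and sorting gives [0, 0.4592, 0.5505, 1, 1.4875, 2.7719, 3, 4, 5.2814, 5.4495]. The Fiedler value lambda_2 = 0.4592 is strictly positive, so the graph is connected. There is one zero in the spectrum, matching the 1 component.

0.4592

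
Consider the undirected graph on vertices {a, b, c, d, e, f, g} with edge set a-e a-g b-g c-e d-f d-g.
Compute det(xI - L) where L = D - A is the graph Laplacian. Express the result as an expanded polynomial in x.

x^7 - 12x^6 + 54x^5 - 114x^4 + 115x^3 - 50x^2 + 7x

Each diagonal entry of L is the vertex degree and each off-diagonal entry is -1 where an edge is present, 0 otherwise; in the order [a, b, c, d, e, f, g] the diagonal is [2, 1, 1, 2, 2, 1, 3]. Computing det(xI - L) by cofactor expansion (or equivalently via sum-over-permutations) gives x^7 - 12x^6 + 54x^5 - 114x^4 + 115x^3 - 50x^2 + 7x. Since p(0) = det(-L) = 0, x divides p(x). The eigenvalues sum to 12, which equals trace(L) = 2|E|.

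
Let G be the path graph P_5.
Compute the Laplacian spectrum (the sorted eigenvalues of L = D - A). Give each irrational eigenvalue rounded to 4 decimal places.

[0, 0.3820, 1.3820, 2.6180, 3.6180]

The graph has 5 vertices and degree multiset [2, 2, 2, 1, 1]; D is the diagonal matrix of degrees and L = D - A. L is symmetric positive semidefinite, so every eigenvalue is real and nonnegative. The single zero eigenvalue shows the graph is connected. There is one zero in the spectrum, matching the 1 component.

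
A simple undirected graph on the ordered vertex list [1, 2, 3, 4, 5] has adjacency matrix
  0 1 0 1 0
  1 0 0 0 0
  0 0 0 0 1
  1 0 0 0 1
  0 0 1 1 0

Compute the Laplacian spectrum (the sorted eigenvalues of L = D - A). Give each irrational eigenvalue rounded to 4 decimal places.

With the vertex order [1, 2, 3, 4, 5], the degrees are [2, 1, 1, 2, 2], giving D = diag(2, 1, 1, 2, 2) and L = D - A. The multiplicity of 0 as a Laplacian eigenvalue equals the number of connected components. The largest eigenvalue, 3.6180, is at most the vertex count 5.

[0, 0.3820, 1.3820, 2.6180, 3.6180]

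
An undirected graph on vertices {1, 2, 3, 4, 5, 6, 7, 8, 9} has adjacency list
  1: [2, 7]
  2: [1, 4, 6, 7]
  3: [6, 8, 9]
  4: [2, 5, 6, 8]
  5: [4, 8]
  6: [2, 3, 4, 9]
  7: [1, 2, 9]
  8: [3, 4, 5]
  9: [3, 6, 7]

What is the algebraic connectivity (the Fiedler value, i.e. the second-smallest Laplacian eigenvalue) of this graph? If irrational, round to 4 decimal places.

0.8181

Reading degrees in the order [1, 2, 3, 4, 5, 6, 7, 8, 9] gives [2, 4, 3, 4, 2, 4, 3, 3, 3]; set D = diag(2, 4, 3, 4, 2, 4, 3, 3, 3) and form L = D - A. The sorted Laplacian eigenvalues are [0, 0.8181, 1.5395, 3, 3, 3.7609, 4.5936, 5.5884, 5.6996]; the algebraic connectivity is the second entry, 0.8181. The largest eigenvalue, 5.6996, is at most the vertex count 9. By the matrix-tree theorem the graph has (1/9) * product of the nonzero eigenvalues = 693 spanning trees.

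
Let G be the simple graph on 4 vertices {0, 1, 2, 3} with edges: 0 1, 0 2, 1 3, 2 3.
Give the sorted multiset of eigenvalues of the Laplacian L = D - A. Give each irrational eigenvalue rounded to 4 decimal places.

With the vertex order [0, 1, 2, 3], the degrees are [2, 2, 2, 2], giving D = diag(2, 2, 2, 2) and L = D - A. The multiplicity of 0 as a Laplacian eigenvalue equals the number of connected components. The single zero eigenvalue shows the graph is connected. The eigenvalues sum to 8, which equals trace(L) = 2|E|.

[0, 2, 2, 4]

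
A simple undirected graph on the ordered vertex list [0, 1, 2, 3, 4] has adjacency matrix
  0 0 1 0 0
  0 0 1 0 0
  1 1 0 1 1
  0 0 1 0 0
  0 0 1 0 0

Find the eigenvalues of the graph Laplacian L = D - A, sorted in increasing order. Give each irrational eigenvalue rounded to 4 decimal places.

Reading degrees in the order [0, 1, 2, 3, 4] gives [1, 1, 4, 1, 1]; set D = diag(1, 1, 4, 1, 1) and form L = D - A. Since every row of L sums to 0, the all-ones vector is in the kernel and 0 is an eigenvalue. There is one zero in the spectrum, matching the 1 component.

[0, 1, 1, 1, 5]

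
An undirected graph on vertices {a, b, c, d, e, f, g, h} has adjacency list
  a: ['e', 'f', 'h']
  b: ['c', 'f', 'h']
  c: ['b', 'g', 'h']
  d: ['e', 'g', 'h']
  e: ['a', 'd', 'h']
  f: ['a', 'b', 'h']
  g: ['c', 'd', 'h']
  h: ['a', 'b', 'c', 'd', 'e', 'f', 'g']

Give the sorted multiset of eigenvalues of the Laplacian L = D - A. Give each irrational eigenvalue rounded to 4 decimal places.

[0, 1.7530, 1.7530, 3.4450, 3.4450, 4.8019, 4.8019, 8]

Reading degrees in the order [a, b, c, d, e, f, g, h] gives [3, 3, 3, 3, 3, 3, 3, 7]; set D = diag(3, 3, 3, 3, 3, 3, 3, 7) and form L = D - A. L is symmetric positive semidefinite, so every eigenvalue is real and nonnegative. The single zero eigenvalue shows the graph is connected. The largest eigenvalue, 8, is at most the vertex count 8.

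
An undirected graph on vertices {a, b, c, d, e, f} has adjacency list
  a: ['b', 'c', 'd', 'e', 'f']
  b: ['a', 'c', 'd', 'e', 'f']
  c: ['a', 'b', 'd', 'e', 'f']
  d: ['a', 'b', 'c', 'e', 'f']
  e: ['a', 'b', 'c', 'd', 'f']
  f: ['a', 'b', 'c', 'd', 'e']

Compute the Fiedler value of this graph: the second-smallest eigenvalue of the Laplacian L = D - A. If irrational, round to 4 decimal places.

Each diagonal entry of L is the vertex degree and each off-diagonal entry is -1 where an edge is present, 0 otherwise; in the order [a, b, c, d, e, f] the diagonal is [5, 5, 5, 5, 5, 5]. Computing the eigenvalues of L and sorting gives [0, 6, 6, 6, 6, 6]. The Fiedler value lambda_2 = 6 is strictly positive, so the graph is connected. There is one zero in the spectrum, matching the 1 component. The eigenvalues sum to 30, which equals trace(L) = 2|E|.

6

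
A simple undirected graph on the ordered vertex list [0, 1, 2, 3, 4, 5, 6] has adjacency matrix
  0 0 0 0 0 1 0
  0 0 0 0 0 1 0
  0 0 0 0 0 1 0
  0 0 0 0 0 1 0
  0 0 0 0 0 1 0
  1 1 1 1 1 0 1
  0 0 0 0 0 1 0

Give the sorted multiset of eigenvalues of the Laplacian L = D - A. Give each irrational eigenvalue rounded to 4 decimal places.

With the vertex order [0, 1, 2, 3, 4, 5, 6], the degrees are [1, 1, 1, 1, 1, 6, 1], giving D = diag(1, 1, 1, 1, 1, 6, 1) and L = D - A. L is symmetric positive semidefinite, so every eigenvalue is real and nonnegative. The eigenvalues sum to 12, which equals trace(L) = 2|E|.

[0, 1, 1, 1, 1, 1, 7]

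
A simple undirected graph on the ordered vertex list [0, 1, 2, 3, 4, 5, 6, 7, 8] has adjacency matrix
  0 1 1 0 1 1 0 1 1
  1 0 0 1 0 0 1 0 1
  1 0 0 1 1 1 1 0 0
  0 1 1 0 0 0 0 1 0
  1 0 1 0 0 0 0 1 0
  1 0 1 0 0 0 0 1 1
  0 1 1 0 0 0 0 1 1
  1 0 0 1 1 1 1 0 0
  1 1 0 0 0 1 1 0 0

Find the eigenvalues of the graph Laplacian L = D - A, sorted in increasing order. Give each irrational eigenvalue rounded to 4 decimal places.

[0, 2.4028, 2.7086, 3.6283, 4.2666, 5, 5.4224, 6.5935, 7.9777]

Reading degrees in the order [0, 1, 2, 3, 4, 5, 6, 7, 8] gives [6, 4, 5, 3, 3, 4, 4, 5, 4]; set D = diag(6, 4, 5, 3, 3, 4, 4, 5, 4) and form L = D - A. Diagonalising L (or applying a numerical eigensolver to the 9x9 matrix) gives the spectrum above. The single zero eigenvalue shows the graph is connected. The largest eigenvalue, 7.9777, is at most the vertex count 9. There is one zero in the spectrum, matching the 1 component.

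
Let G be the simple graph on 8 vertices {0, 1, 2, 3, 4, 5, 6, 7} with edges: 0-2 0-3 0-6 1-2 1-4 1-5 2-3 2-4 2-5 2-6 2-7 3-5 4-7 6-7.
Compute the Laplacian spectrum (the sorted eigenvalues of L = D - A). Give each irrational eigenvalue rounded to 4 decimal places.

[0, 1.7530, 1.7530, 3.4450, 3.4450, 4.8019, 4.8019, 8]

Reading degrees in the order [0, 1, 2, 3, 4, 5, 6, 7] gives [3, 3, 7, 3, 3, 3, 3, 3]; set D = diag(3, 3, 7, 3, 3, 3, 3, 3) and form L = D - A. Since every row of L sums to 0, the all-ones vector is in the kernel and 0 is an eigenvalue. The largest eigenvalue, 8, is at most the vertex count 8.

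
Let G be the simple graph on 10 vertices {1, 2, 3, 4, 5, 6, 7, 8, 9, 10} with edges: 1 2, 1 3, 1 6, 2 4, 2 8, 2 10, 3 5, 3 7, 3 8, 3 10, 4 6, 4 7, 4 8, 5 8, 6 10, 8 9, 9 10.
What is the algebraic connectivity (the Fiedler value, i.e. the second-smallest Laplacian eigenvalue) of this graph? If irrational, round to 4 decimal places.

Reading degrees in the order [1, 2, 3, 4, 5, 6, 7, 8, 9, 10] gives [3, 4, 5, 4, 2, 3, 2, 5, 2, 4]; set D = diag(3, 4, 5, 4, 2, 3, 2, 5, 2, 4) and form L = D - A. The smallest Laplacian eigenvalue is always 0. The next one, lambda_2 = 1.4987, measures how hard the graph is to disconnect: larger values mean better connectivity. The eigenvalues sum to 34, which equals trace(L) = 2|E|.

1.4987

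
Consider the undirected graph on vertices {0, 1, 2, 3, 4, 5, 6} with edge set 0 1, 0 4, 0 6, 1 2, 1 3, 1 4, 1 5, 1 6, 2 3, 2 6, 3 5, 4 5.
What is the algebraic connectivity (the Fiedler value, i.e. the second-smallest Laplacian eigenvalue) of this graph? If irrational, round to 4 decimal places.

2

Reading degrees in the order [0, 1, 2, 3, 4, 5, 6] gives [3, 6, 3, 3, 3, 3, 3]; set D = diag(3, 6, 3, 3, 3, 3, 3) and form L = D - A. Computing the eigenvalues of L and sorting gives [0, 2, 2, 4, 4, 5, 7]. The Fiedler value lambda_2 = 2 is strictly positive, so the graph is connected.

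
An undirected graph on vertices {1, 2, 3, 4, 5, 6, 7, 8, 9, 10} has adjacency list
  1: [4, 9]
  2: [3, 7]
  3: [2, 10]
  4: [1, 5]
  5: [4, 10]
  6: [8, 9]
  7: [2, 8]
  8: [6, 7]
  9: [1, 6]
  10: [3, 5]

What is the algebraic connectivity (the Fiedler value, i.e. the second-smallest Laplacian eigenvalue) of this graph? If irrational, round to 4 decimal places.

Reading degrees in the order [1, 2, 3, 4, 5, 6, 7, 8, 9, 10] gives [2, 2, 2, 2, 2, 2, 2, 2, 2, 2]; set D = diag(2, 2, 2, 2, 2, 2, 2, 2, 2, 2) and form L = D - A. The sorted Laplacian eigenvalues are [0, 0.3820, 0.3820, 1.3820, 1.3820, 2.6180, 2.6180, 3.6180, 3.6180, 4]; the algebraic connectivity is the second entry, 0.3820.

0.3820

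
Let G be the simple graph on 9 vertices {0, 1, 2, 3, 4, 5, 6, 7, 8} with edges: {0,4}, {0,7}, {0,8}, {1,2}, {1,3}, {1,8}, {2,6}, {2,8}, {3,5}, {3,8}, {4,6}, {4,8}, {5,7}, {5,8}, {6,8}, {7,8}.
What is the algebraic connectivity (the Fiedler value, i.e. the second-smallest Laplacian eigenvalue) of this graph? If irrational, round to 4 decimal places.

1.5858

Each diagonal entry of L is the vertex degree and each off-diagonal entry is -1 where an edge is present, 0 otherwise; in the order [0, 1, 2, 3, 4, 5, 6, 7, 8] the diagonal is [3, 3, 3, 3, 3, 3, 3, 3, 8]. The sorted Laplacian eigenvalues are [0, 1.5858, 1.5858, 3, 3, 4.4142, 4.4142, 5, 9]; the algebraic connectivity is the second entry, 1.5858. The largest eigenvalue, 9, is at most the vertex count 9.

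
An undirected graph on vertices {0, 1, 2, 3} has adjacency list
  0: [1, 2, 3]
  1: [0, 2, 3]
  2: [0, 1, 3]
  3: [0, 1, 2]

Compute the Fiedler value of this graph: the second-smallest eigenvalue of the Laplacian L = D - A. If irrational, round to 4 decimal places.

Each diagonal entry of L is the vertex degree and each off-diagonal entry is -1 where an edge is present, 0 otherwise; in the order [0, 1, 2, 3] the diagonal is [3, 3, 3, 3]. Computing the eigenvalues of L and sorting gives [0, 4, 4, 4]. The Fiedler value lambda_2 = 4 is strictly positive, so the graph is connected.

4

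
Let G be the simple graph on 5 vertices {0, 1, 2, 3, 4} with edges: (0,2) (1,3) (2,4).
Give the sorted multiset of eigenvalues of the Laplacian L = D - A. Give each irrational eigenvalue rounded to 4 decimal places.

Each diagonal entry of L is the vertex degree and each off-diagonal entry is -1 where an edge is present, 0 otherwise; in the order [0, 1, 2, 3, 4] the diagonal is [1, 1, 2, 1, 1]. The multiplicity of 0 as a Laplacian eigenvalue equals the number of connected components. The 2 zero eigenvalues correspond to the 2 connected components. There are 2 zeros in the spectrum, matching the 2 components. The eigenvalues sum to 6, which equals trace(L) = 2|E|.

[0, 0, 1, 2, 3]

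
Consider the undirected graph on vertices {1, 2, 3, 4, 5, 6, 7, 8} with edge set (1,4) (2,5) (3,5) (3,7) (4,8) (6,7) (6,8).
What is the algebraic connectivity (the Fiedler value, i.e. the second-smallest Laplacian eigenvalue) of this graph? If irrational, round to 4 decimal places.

Each diagonal entry of L is the vertex degree and each off-diagonal entry is -1 where an edge is present, 0 otherwise; in the order [1, 2, 3, 4, 5, 6, 7, 8] the diagonal is [1, 1, 2, 2, 2, 2, 2, 2]. Computing the eigenvalues of L and sorting gives [0, 0.1522, 0.5858, 1.2346, 2, 2.7654, 3.4142, 3.8478]. The Fiedler value lambda_2 = 0.1522 is strictly positive, so the graph is connected.

0.1522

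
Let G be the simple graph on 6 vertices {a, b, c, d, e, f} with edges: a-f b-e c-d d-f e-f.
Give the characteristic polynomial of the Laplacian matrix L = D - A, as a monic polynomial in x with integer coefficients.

Each diagonal entry of L is the vertex degree and each off-diagonal entry is -1 where an edge is present, 0 otherwise; in the order [a, b, c, d, e, f] the diagonal is [1, 1, 1, 2, 2, 3]. L has integer entries, so p(x) = det(xI - L) has integer coefficients. Expanding the determinant yields x^6 - 10x^5 + 35x^4 - 52x^3 + 31x^2 - 6x. The coefficient of x^5 equals -trace(L) = -10, matching the sum of degrees. The largest eigenvalue, 4.3028, is at most the vertex count 6.

x^6 - 10x^5 + 35x^4 - 52x^3 + 31x^2 - 6x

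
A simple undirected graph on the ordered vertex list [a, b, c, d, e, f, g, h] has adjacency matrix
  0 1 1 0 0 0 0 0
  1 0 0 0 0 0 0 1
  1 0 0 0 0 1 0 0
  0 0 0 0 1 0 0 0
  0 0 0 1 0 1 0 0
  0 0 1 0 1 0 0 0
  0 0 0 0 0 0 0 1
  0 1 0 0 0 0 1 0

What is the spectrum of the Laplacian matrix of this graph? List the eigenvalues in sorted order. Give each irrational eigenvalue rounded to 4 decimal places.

Reading degrees in the order [a, b, c, d, e, f, g, h] gives [2, 2, 2, 1, 2, 2, 1, 2]; set D = diag(2, 2, 2, 1, 2, 2, 1, 2) and form L = D - A. Diagonalising L (or applying a numerical eigensolver to the 8x8 matrix) gives the spectrum above. The largest eigenvalue, 3.8478, is at most the vertex count 8.

[0, 0.1522, 0.5858, 1.2346, 2, 2.7654, 3.4142, 3.8478]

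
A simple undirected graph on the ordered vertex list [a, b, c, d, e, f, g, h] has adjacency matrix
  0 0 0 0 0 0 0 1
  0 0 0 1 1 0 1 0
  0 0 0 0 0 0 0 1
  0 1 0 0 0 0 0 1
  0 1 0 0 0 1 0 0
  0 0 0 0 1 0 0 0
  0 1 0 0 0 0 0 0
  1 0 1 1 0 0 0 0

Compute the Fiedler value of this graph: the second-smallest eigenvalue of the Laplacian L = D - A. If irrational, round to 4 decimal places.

Reading degrees in the order [a, b, c, d, e, f, g, h] gives [1, 3, 1, 2, 2, 1, 1, 3]; set D = diag(1, 3, 1, 2, 2, 1, 1, 3) and form L = D - A. Computing the eigenvalues of L and sorting gives [0, 0.2137, 0.6177, 1, 1.4977, 2.3537, 3.8408, 4.4763]. The Fiedler value lambda_2 = 0.2137 is strictly positive, so the graph is connected. By the matrix-tree theorem the graph has (1/8) * product of the nonzero eigenvalues = 1 spanning tree.

0.2137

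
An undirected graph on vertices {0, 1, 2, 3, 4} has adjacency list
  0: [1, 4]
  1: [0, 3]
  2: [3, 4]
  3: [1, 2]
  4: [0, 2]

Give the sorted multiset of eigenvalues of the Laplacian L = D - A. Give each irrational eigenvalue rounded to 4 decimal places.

Reading degrees in the order [0, 1, 2, 3, 4] gives [2, 2, 2, 2, 2]; set D = diag(2, 2, 2, 2, 2) and form L = D - A. Since every row of L sums to 0, the all-ones vector is in the kernel and 0 is an eigenvalue.

[0, 1.3820, 1.3820, 3.6180, 3.6180]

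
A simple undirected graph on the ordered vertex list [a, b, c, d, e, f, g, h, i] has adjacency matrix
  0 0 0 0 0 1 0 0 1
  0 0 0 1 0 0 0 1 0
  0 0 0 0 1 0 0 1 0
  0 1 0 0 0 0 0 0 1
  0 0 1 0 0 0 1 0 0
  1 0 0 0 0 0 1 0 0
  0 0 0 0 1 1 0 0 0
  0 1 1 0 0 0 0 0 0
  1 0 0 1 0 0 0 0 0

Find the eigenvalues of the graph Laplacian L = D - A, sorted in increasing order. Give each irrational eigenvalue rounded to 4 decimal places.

[0, 0.4679, 0.4679, 1.6527, 1.6527, 3, 3, 3.8794, 3.8794]

With the vertex order [a, b, c, d, e, f, g, h, i], the degrees are [2, 2, 2, 2, 2, 2, 2, 2, 2], giving D = diag(2, 2, 2, 2, 2, 2, 2, 2, 2) and L = D - A. L is symmetric positive semidefinite, so every eigenvalue is real and nonnegative. By the matrix-tree theorem the graph has (1/9) * product of the nonzero eigenvalues = 9 spanning trees.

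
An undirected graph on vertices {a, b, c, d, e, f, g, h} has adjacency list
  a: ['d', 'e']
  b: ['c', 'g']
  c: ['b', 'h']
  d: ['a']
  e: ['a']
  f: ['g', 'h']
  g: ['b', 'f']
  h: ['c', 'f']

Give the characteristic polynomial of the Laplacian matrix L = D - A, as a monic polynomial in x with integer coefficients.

Each diagonal entry of L is the vertex degree and each off-diagonal entry is -1 where an edge is present, 0 otherwise; in the order [a, b, c, d, e, f, g, h] the diagonal is [2, 2, 2, 1, 1, 2, 2, 2]. L has integer entries, so p(x) = det(xI - L) has integer coefficients. Expanding the determinant yields x^8 - 14x^7 + 78x^6 - 220x^5 + 330x^4 - 250x^3 + 75x^2. The constant term is 0 because L is singular (the all-ones vector lies in its kernel). The eigenvalues sum to 14, which equals trace(L) = 2|E|.

x^8 - 14x^7 + 78x^6 - 220x^5 + 330x^4 - 250x^3 + 75x^2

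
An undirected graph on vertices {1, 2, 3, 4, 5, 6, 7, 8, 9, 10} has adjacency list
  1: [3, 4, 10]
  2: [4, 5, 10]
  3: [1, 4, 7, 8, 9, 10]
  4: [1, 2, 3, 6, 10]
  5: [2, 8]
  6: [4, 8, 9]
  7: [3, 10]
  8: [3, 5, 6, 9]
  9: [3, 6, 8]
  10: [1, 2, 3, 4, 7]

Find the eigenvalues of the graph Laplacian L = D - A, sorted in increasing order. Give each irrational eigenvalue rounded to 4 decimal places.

Reading degrees in the order [1, 2, 3, 4, 5, 6, 7, 8, 9, 10] gives [3, 3, 6, 5, 2, 3, 2, 4, 3, 5]; set D = diag(3, 3, 6, 5, 2, 3, 2, 4, 3, 5) and form L = D - A. L is symmetric positive semidefinite, so every eigenvalue is real and nonnegative. The single zero eigenvalue shows the graph is connected. By the matrix-tree theorem the graph has (1/10) * product of the nonzero eigenvalues = 6116 spanning trees.

[0, 1.2460, 1.4987, 2.1609, 3.1571, 3.7667, 4.9058, 5.6328, 6.2399, 7.3923]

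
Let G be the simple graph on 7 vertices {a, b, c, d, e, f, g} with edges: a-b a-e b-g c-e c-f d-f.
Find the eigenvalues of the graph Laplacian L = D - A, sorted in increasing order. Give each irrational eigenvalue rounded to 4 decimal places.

[0, 0.1981, 0.7530, 1.5550, 2.4450, 3.2470, 3.8019]

With the vertex order [a, b, c, d, e, f, g], the degrees are [2, 2, 2, 1, 2, 2, 1], giving D = diag(2, 2, 2, 1, 2, 2, 1) and L = D - A. L is symmetric positive semidefinite, so every eigenvalue is real and nonnegative. The largest eigenvalue, 3.8019, is at most the vertex count 7.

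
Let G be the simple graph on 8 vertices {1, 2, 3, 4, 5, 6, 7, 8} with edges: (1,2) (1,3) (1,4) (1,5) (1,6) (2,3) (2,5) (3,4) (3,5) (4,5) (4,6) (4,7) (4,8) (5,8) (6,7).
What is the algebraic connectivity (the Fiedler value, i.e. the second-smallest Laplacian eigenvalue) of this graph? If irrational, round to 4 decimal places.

1.3411

Each diagonal entry of L is the vertex degree and each off-diagonal entry is -1 where an edge is present, 0 otherwise; in the order [1, 2, 3, 4, 5, 6, 7, 8] the diagonal is [5, 3, 4, 6, 5, 3, 2, 2]. Computing the eigenvalues of L and sorting gives [0, 1.3411, 1.8924, 3.3730, 4.2855, 5.6508, 6.2829, 7.1743]. The Fiedler value lambda_2 = 1.3411 is strictly positive, so the graph is connected. The largest eigenvalue, 7.1743, is at most the vertex count 8.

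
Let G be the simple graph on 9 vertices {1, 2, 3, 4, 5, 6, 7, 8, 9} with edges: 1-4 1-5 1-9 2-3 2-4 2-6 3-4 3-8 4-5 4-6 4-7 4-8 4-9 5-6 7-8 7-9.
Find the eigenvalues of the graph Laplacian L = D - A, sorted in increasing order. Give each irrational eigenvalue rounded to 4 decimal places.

[0, 1.5858, 1.5858, 3, 3, 4.4142, 4.4142, 5, 9]

Each diagonal entry of L is the vertex degree and each off-diagonal entry is -1 where an edge is present, 0 otherwise; in the order [1, 2, 3, 4, 5, 6, 7, 8, 9] the diagonal is [3, 3, 3, 8, 3, 3, 3, 3, 3]. L is symmetric positive semidefinite, so every eigenvalue is real and nonnegative. The largest eigenvalue, 9, is at most the vertex count 9.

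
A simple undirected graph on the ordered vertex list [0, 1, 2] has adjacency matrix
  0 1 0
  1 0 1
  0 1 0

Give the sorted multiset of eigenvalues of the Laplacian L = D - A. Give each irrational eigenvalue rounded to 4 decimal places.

Reading degrees in the order [0, 1, 2] gives [1, 2, 1]; set D = diag(1, 2, 1) and form L = D - A. L is symmetric positive semidefinite, so every eigenvalue is real and nonnegative. The single zero eigenvalue shows the graph is connected. By the matrix-tree theorem the graph has (1/3) * product of the nonzero eigenvalues = 1 spanning tree.

[0, 1, 3]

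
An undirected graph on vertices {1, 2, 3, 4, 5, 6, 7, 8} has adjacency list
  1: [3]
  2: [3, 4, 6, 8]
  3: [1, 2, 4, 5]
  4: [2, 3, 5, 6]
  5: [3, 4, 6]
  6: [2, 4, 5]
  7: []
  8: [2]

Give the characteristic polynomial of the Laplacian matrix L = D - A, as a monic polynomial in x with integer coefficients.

x^8 - 20x^7 + 156x^6 - 596x^5 + 1143x^4 - 1002x^3 + 315x^2

With the vertex order [1, 2, 3, 4, 5, 6, 7, 8], the degrees are [1, 4, 4, 4, 3, 3, 0, 1], giving D = diag(1, 4, 4, 4, 3, 3, 0, 1) and L = D - A. Computing det(xI - L) by cofactor expansion (or equivalently via sum-over-permutations) gives x^8 - 20x^7 + 156x^6 - 596x^5 + 1143x^4 - 1002x^3 + 315x^2. Since p(0) = det(-L) = 0, x divides p(x). The eigenvalues sum to 20, which equals trace(L) = 2|E|.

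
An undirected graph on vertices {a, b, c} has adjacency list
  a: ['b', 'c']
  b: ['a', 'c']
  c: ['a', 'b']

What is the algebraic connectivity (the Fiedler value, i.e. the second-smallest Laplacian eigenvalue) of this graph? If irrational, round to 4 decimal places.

3

With the vertex order [a, b, c], the degrees are [2, 2, 2], giving D = diag(2, 2, 2) and L = D - A. Computing the eigenvalues of L and sorting gives [0, 3, 3]. The Fiedler value lambda_2 = 3 is strictly positive, so the graph is connected. The eigenvalues sum to 6, which equals trace(L) = 2|E|.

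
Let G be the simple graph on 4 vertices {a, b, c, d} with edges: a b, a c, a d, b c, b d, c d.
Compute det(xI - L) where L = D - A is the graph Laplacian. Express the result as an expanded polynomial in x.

With the vertex order [a, b, c, d], the degrees are [3, 3, 3, 3], giving D = diag(3, 3, 3, 3) and L = D - A. L has integer entries, so p(x) = det(xI - L) has integer coefficients. Expanding the determinant yields x^4 - 12x^3 + 48x^2 - 64x. Since p(0) = det(-L) = 0, x divides p(x). The eigenvalues sum to 12, which equals trace(L) = 2|E|.

x^4 - 12x^3 + 48x^2 - 64x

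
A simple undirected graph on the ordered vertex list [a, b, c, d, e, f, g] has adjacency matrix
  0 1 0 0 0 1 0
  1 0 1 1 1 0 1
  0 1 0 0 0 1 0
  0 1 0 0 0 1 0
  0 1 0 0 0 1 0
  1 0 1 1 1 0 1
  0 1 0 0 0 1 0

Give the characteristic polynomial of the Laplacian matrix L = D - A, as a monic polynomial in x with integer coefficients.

With the vertex order [a, b, c, d, e, f, g], the degrees are [2, 5, 2, 2, 2, 5, 2], giving D = diag(2, 5, 2, 2, 2, 5, 2) and L = D - A. Computing det(xI - L) by cofactor expansion (or equivalently via sum-over-permutations) gives x^7 - 20x^6 + 155x^5 - 600x^4 + 1240x^3 - 1312x^2 + 560x. The coefficient of x^6 equals -trace(L) = -20, matching the sum of degrees. The largest eigenvalue, 7, is at most the vertex count 7. By the matrix-tree theorem the graph has (1/7) * product of the nonzero eigenvalues = 80 spanning trees.

x^7 - 20x^6 + 155x^5 - 600x^4 + 1240x^3 - 1312x^2 + 560x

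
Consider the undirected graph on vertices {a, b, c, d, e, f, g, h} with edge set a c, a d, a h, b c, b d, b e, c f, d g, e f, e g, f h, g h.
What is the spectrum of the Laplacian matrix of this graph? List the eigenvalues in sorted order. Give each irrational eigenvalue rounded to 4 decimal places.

[0, 2, 2, 2, 4, 4, 4, 6]

With the vertex order [a, b, c, d, e, f, g, h], the degrees are [3, 3, 3, 3, 3, 3, 3, 3], giving D = diag(3, 3, 3, 3, 3, 3, 3, 3) and L = D - A. L is symmetric positive semidefinite, so every eigenvalue is real and nonnegative. The single zero eigenvalue shows the graph is connected. There is one zero in the spectrum, matching the 1 component.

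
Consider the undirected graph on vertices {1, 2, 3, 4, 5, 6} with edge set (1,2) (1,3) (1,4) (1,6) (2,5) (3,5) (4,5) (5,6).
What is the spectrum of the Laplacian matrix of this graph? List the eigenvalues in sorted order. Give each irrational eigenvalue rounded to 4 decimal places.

[0, 2, 2, 2, 4, 6]

Each diagonal entry of L is the vertex degree and each off-diagonal entry is -1 where an edge is present, 0 otherwise; in the order [1, 2, 3, 4, 5, 6] the diagonal is [4, 2, 2, 2, 4, 2]. Diagonalising L (or applying a numerical eigensolver to the 6x6 matrix) gives the spectrum above. The eigenvalues sum to 16, which equals trace(L) = 2|E|.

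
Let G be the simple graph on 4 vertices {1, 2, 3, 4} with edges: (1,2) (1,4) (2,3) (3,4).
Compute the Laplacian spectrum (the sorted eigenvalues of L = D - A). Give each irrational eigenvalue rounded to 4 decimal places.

With the vertex order [1, 2, 3, 4], the degrees are [2, 2, 2, 2], giving D = diag(2, 2, 2, 2) and L = D - A. The multiplicity of 0 as a Laplacian eigenvalue equals the number of connected components. By the matrix-tree theorem the graph has (1/4) * product of the nonzero eigenvalues = 4 spanning trees.

[0, 2, 2, 4]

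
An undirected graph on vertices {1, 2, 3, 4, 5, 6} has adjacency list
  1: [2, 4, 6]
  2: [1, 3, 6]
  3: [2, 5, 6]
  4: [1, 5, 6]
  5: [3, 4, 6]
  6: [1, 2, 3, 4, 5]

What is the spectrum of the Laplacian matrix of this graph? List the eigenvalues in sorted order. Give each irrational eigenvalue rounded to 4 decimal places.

Reading degrees in the order [1, 2, 3, 4, 5, 6] gives [3, 3, 3, 3, 3, 5]; set D = diag(3, 3, 3, 3, 3, 5) and form L = D - A. The multiplicity of 0 as a Laplacian eigenvalue equals the number of connected components. The single zero eigenvalue shows the graph is connected. The largest eigenvalue, 6, is at most the vertex count 6. The eigenvalues sum to 20, which equals trace(L) = 2|E|.

[0, 2.3820, 2.3820, 4.6180, 4.6180, 6]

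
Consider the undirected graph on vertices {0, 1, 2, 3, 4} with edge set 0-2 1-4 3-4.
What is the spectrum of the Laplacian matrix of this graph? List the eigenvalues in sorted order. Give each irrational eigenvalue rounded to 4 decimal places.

[0, 0, 1, 2, 3]

Each diagonal entry of L is the vertex degree and each off-diagonal entry is -1 where an edge is present, 0 otherwise; in the order [0, 1, 2, 3, 4] the diagonal is [1, 1, 1, 1, 2]. The multiplicity of 0 as a Laplacian eigenvalue equals the number of connected components. The 2 zero eigenvalues correspond to the 2 connected components. The largest eigenvalue, 3, is at most the vertex count 5.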